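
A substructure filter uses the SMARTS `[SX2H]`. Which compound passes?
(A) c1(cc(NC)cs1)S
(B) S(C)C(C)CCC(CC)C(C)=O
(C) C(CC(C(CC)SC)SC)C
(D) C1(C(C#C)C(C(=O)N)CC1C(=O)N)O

[SX2H] describes an aliphatic sulfur with two connections, one being H (a thiol).
(A) contains a thiol (-SH), which satisfies every atom and bond constraint.
(B) has a methylthio ether (-SCH3) but the sulfur has H0 (bonded to two carbons), not H1.
(C) has a methylthio ether (-SCH3) but the sulfur has H0 (bonded to two carbons), not H1.
(D) has a hydroxyl group (-OH) but it is an -OH, not an -SH.
So the answer is (A).

A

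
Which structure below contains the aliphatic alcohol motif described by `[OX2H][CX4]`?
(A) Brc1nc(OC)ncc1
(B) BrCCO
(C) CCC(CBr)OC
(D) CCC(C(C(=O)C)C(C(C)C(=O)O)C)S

B

[OX2H][CX4] describes a hydroxyl oxygen bound to an sp3 (X4) carbon (an aliphatic alcohol).
(A) has a methoxy ether (-OCH3) but the oxygen has H0 (ether), not H1.
(B) contains a hydroxyl group (-OH), which satisfies every atom and bond constraint.
(C) has a methoxy ether (-OCH3) but the oxygen has H0 (ether), not H1.
(D) has a carboxylic acid group (-C(=O)OH) but the -OH is on a CX3 carbonyl carbon, not a CX4 carbon.
So the answer is (B).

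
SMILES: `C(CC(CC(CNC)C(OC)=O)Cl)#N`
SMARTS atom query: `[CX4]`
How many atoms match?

The query [CX4] means: C with X4: aliphatic carbon with exactly 4 total connections (bonds + H).
Check the 14 heavy atoms by environment: 7× C (X4) → match; 1× C (X3) → no; 1× O (X1) → no; 1× O (X2) → no; 1× N (X3) → no; 1× Cl (X1) → no; 1× C (X2) → no; 1× N (X1) → no.
That gives 7 matching atoms.

7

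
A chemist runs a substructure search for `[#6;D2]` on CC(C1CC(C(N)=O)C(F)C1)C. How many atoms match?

2

The query [#6;D2] means: any carbon bonded to exactly two heavy atoms.
Check the 12 heavy atoms by environment: 2× C (D2) → match; 5× C (D3) → no; 2× C (D1) → no; 1× O (D1) → no; 1× N (D1) → no; 1× F (D1) → no.
That gives 2 matching atoms.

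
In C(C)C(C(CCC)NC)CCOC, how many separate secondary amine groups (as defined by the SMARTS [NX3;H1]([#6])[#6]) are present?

1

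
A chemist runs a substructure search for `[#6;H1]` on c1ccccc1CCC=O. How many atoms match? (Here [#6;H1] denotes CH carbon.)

The query [#6;H1] means: any carbon bearing exactly one hydrogen.
Check the 10 heavy atoms by environment: 2× C (H2) → no; 1× C (H1) → match; 1× O (H0) → no; 1× c (aromatic, H0) → no; 5× c (aromatic, H1) → match.
Summing the matching environments: 1 + 5 = 6 matching atoms.

6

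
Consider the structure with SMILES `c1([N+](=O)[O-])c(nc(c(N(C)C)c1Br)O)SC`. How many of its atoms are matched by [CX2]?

The query [CX2] means: C with X2: aliphatic carbon with exactly 2 total connections.
Check the 16 heavy atoms by environment: 1× n (aromatic, X2) → no; 5× c (aromatic, X3) → no; 1× O (X2) → no; 1× Br (X1) → no; 1× N (X3) → no; 3× C (X4) → no; 1× N (charge +1, X3) → no; 1× O (charge -1, X1) → no; 1× O (X1) → no; 1× S (X2) → no.
No environment satisfies the query, so 0 matching atoms.

0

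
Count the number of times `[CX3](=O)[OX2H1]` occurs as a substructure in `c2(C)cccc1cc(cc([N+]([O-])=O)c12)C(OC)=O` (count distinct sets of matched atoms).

[CX3](=O)[OX2H1] is the SMARTS for a carboxylic acid: an sp2 carbon double-bonded to O and single-bonded to an -OH oxygen.
The molecule has a methyl-ester group (-C(=O)OCH3), but the singly-bonded O has no H (OX2H0, not OX2H1); nothing else fits, so there are 0 matches.

0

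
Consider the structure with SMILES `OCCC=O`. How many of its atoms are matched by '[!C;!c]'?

2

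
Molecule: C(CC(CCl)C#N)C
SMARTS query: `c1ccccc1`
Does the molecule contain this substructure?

No

The pattern c1ccccc1 describes six aromatic carbons in a ring — a benzene ring.
The closest candidate here is a methyl group (-CH3), but no six-membered all-carbon aromatic ring is present. No other fragment satisfies the full query, so there is no match.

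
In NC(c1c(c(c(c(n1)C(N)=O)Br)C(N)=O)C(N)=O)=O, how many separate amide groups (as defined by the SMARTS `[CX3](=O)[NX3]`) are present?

4

[CX3](=O)[NX3] is the SMARTS for an amide: a carbonyl carbon bonded to a trivalent nitrogen.
The molecule carries 4 separate instances of a primary amide (-C(=O)NH2) meeting every constraint; each maps to a distinct set of atoms, giving 4 matches.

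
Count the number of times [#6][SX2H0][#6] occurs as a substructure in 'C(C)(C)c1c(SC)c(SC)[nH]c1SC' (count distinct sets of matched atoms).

3

[#6][SX2H0][#6] is the SMARTS for a thioether: an aliphatic sulfur bridging two carbons with no H on the sulfur.
The molecule carries 3 separate instances of a methylthio ether (-SCH3) meeting every constraint; each maps to a distinct set of atoms, giving 3 matches.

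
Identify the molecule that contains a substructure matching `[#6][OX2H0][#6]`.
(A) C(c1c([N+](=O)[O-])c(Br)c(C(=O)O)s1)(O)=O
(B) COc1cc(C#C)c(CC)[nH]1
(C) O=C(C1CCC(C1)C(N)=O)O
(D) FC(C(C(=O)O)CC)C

B

[#6][OX2H0][#6] describes an aliphatic oxygen bridging two carbons with no H on the oxygen (an ether).
(A) has a carboxylic acid group (-C(=O)OH) but the -OH oxygen has H1; the =O is OX1, not OX2.
(B) contains a methoxy ether (-OCH3), which satisfies every atom and bond constraint.
(C) has a carboxylic acid group (-C(=O)OH) but the -OH oxygen has H1; the =O is OX1, not OX2.
(D) has a carboxylic acid group (-C(=O)OH) but the -OH oxygen has H1; the =O is OX1, not OX2.
So the answer is (B).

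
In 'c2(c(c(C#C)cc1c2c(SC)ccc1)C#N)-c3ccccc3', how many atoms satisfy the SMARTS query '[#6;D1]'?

2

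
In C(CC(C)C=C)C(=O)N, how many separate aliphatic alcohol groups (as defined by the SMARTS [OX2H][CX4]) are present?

[OX2H][CX4] is the SMARTS for an aliphatic alcohol: a hydroxyl oxygen bound to an sp3 (X4) carbon.
No fragment in the molecule satisfies every constraint, giving 0 matches.

0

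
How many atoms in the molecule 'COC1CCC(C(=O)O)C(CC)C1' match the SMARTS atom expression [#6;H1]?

The query [#6;H1] means: any carbon bearing exactly one hydrogen.
Check the 13 heavy atoms by environment: 3× C (H1) → match; 4× C (H2) → no; 2× O (H0) → no; 2× C (H3) → no; 1× C (H0) → no; 1× O (H1) → no.
That gives 3 matching atoms.

3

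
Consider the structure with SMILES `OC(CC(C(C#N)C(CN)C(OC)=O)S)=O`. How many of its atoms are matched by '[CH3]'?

1

The query [CH3] means: aliphatic carbon with exactly three hydrogens.
Check the 16 heavy atoms by environment: 2× C (H2) → no; 3× C (H1) → no; 3× C (H0) → no; 1× N (H0) → no; 1× N (H2) → no; 1× S (H1) → no; 3× O (H0) → no; 1× O (H1) → no; 1× C (H3) → match.
That gives 1 matching atom.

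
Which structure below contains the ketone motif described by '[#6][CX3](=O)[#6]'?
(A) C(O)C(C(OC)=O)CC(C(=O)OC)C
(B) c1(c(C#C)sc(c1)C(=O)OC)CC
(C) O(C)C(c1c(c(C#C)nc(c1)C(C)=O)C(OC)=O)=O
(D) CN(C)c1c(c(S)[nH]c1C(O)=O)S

C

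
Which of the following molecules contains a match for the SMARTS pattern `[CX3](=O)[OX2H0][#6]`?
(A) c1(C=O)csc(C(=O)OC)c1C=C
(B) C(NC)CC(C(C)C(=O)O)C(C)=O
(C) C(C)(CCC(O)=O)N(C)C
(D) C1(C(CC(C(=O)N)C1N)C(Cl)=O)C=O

[CX3](=O)[OX2H0][#6] describes a carbonyl carbon bonded to an oxygen that is itself bonded to carbon (no H on that O) (an ester).
(A) contains a methyl-ester group (-C(=O)OCH3), which satisfies every atom and bond constraint.
(B) has a carboxylic acid group (-C(=O)OH) but the singly-bonded O carries H (OX2H1, not H0).
(C) has a carboxylic acid group (-C(=O)OH) but the singly-bonded O carries H (OX2H1, not H0).
(D) has a primary amide (-C(=O)NH2) but the carbonyl is bonded to N, not to an O-C linkage.
So the answer is (A).

A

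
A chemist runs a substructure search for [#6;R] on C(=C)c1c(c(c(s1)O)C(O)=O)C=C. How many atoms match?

4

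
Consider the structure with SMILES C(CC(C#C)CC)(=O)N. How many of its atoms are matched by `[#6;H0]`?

2

The query [#6;H0] means: any carbon with no attached hydrogen.
Check the 9 heavy atoms by environment: 2× C (H2) → no; 2× C (H1) → no; 2× C (H0) → match; 1× O (H0) → no; 1× N (H2) → no; 1× C (H3) → no.
That gives 2 matching atoms.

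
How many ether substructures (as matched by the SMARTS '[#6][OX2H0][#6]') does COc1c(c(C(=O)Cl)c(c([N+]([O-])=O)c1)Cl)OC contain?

[#6][OX2H0][#6] is the SMARTS for an ether: an aliphatic oxygen bridging two carbons with no H on the oxygen.
The molecule carries 2 separate instances of a methoxy ether (-OCH3) meeting every constraint; each maps to a distinct set of atoms, giving 2 matches.

2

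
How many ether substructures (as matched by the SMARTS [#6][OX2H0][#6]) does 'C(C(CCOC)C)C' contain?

1

[#6][OX2H0][#6] is the SMARTS for an ether: an aliphatic oxygen bridging two carbons with no H on the oxygen.
Exactly one fragment in the molecule meets all constraints, giving 1 match.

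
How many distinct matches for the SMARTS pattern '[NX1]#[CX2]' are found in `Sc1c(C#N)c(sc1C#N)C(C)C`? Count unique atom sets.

2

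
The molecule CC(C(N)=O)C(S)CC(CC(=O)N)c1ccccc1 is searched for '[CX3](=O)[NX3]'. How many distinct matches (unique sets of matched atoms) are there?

[CX3](=O)[NX3] is the SMARTS for an amide: a carbonyl carbon bonded to a trivalent nitrogen.
The molecule carries 2 separate instances of a primary amide (-C(=O)NH2) meeting every constraint; each maps to a distinct set of atoms, giving 2 matches.

2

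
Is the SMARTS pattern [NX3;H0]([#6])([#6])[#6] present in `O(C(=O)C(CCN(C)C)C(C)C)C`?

Yes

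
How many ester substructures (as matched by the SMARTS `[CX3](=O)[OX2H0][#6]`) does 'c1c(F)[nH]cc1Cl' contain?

[CX3](=O)[OX2H0][#6] is the SMARTS for an ester: a carbonyl carbon bonded to an oxygen that is itself bonded to carbon (no H on that O).
No fragment in the molecule satisfies every constraint, giving 0 matches.

0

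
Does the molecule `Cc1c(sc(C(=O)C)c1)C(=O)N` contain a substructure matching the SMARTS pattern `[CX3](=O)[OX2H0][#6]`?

No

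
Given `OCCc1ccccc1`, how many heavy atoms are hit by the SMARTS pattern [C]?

The query [C] means: uppercase C matches aliphatic (non-aromatic) carbon only.
Check the 9 heavy atoms by environment: 2× C → match; 1× O → no; 6× c (aromatic) → no.
That gives 2 matching atoms.

2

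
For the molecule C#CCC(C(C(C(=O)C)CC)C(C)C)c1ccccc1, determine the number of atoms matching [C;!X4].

The query [C;!X4] means: aliphatic carbon that does not have four total connections.
Check the 20 heavy atoms by environment: 10× C (X4) → no; 1× C (X3) → match; 1× O (X1) → no; 6× c (aromatic, X3) → no; 2× C (X2) → match.
Summing the matching environments: 1 + 2 = 3 matching atoms.

3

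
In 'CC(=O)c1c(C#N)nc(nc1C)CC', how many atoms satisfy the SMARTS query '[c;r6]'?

4

The query [c;r6] means: aromatic carbon that belongs to a six-membered ring.
Check the 14 heavy atoms by environment: 2× n (aromatic, in 6-ring) → no; 4× c (aromatic, in 6-ring) → match; 6× C (acyclic) → no; 1× N (acyclic) → no; 1× O (acyclic) → no.
That gives 4 matching atoms.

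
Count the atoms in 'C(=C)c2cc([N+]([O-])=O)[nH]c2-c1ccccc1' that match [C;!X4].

2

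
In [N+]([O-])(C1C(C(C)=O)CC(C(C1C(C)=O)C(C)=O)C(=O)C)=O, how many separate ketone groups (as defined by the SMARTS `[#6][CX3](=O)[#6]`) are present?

4

[#6][CX3](=O)[#6] is the SMARTS for a ketone: a carbonyl carbon (no H) flanked by two carbons.
The molecule carries 4 separate instances of an acetyl/ketone group (-C(=O)CH3) meeting every constraint; each maps to a distinct set of atoms, giving 4 matches.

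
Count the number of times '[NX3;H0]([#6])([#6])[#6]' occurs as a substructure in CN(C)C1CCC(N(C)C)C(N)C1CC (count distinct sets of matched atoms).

2

[NX3;H0]([#6])([#6])[#6] is the SMARTS for a tertiary amine: a trivalent nitrogen with no H, bonded to three carbons.
The molecule carries 2 separate instances of a dimethylamino group (-N(CH3)2) meeting every constraint; each maps to a distinct set of atoms, giving 2 matches.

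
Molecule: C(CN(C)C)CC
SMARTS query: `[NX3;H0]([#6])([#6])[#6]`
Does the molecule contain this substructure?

The pattern [NX3;H0]([#6])([#6])[#6] describes a trivalent nitrogen with no H, bonded to three carbons — a tertiary amine.
The molecule carries a dimethylamino group (-N(CH3)2), whose atoms satisfy every constraint of the query, so the pattern matches.

Yes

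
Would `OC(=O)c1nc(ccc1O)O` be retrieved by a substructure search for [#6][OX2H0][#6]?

No

The pattern [#6][OX2H0][#6] describes an aliphatic oxygen bridging two carbons with no H on the oxygen — an ether.
The closest candidate here is a carboxylic acid group (-C(=O)OH), but the -OH oxygen has H1; the =O is OX1, not OX2. No other fragment satisfies the full query, so there is no match.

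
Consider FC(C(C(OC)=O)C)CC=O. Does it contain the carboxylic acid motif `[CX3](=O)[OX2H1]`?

No

The pattern [CX3](=O)[OX2H1] describes an sp2 carbon double-bonded to O and single-bonded to an -OH oxygen — a carboxylic acid.
The closest candidate here is a methyl-ester group (-C(=O)OCH3), but the singly-bonded O has no H (OX2H0, not OX2H1). No other fragment satisfies the full query, so there is no match.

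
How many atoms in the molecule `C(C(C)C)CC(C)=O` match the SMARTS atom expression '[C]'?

7

The query [C] means: uppercase C matches aliphatic (non-aromatic) carbon only.
Check the 8 heavy atoms by environment: 7× C → match; 1× O → no.
That gives 7 matching atoms.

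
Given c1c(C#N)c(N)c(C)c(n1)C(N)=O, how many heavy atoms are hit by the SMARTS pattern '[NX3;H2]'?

2

Check the 13 heavy atoms by environment: 1× n (aromatic, H0, X2) → no; 1× c (aromatic, H1, X3) → no; 4× c (aromatic, H0, X3) → no; 1× C (H3, X4) → no; 2× N (H2, X3) → match; 1× C (H0, X2) → no; 1× N (H0, X1) → no; 1× C (H0, X3) → no; 1× O (H0, X1) → no.
That gives 2 matching atoms.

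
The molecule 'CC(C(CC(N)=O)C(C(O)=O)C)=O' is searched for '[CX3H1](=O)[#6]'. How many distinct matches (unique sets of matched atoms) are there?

0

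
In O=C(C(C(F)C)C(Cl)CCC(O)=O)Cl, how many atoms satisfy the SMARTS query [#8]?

3

The query [#8] means: #8 matches any oxygen atom.
Check the 14 heavy atoms by environment: 8× C → no; 3× O → match; 2× Cl → no; 1× F → no.
That gives 3 matching atoms.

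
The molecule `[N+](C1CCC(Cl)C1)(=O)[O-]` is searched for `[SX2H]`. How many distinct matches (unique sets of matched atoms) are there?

0

[SX2H] is the SMARTS for a thiol: an aliphatic sulfur with two connections, one being H.
No fragment in the molecule satisfies every constraint, giving 0 matches.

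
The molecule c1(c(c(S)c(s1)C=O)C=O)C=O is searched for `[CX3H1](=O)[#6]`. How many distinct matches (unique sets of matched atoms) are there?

[CX3H1](=O)[#6] is the SMARTS for an aldehyde: an sp2 carbon with one H, double-bonded to O and single-bonded to carbon.
The molecule carries 3 separate instances of an aldehyde (-CHO) meeting every constraint; each maps to a distinct set of atoms, giving 3 matches.

3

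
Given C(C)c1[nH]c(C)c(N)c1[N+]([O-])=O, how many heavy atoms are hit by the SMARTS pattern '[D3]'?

5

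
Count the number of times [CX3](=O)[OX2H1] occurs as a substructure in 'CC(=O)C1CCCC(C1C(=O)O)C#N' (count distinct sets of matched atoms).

[CX3](=O)[OX2H1] is the SMARTS for a carboxylic acid: an sp2 carbon double-bonded to O and single-bonded to an -OH oxygen.
Exactly one fragment in the molecule meets all constraints, giving 1 match.

1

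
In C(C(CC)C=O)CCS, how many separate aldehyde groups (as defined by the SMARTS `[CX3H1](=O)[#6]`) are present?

1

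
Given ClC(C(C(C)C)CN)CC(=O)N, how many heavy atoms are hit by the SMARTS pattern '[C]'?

8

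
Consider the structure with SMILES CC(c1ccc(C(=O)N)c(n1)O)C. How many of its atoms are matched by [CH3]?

2

The query [CH3] means: aliphatic carbon with exactly three hydrogens.
Check the 13 heavy atoms by environment: 1× n (aromatic, H0) → no; 3× c (aromatic, H0) → no; 2× c (aromatic, H1) → no; 1× O (H1) → no; 1× C (H0) → no; 1× O (H0) → no; 1× N (H2) → no; 1× C (H1) → no; 2× C (H3) → match.
That gives 2 matching atoms.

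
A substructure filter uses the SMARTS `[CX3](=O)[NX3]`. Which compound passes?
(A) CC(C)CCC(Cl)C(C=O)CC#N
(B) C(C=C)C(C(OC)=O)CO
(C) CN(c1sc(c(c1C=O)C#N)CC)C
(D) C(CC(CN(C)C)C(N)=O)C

D

[CX3](=O)[NX3] describes a carbonyl carbon bonded to a trivalent nitrogen (an amide).
(A) has a nitrile (-C#N) but the nitrile N is NX1 (triple-bonded), not NX3.
(B) has a methyl-ester group (-C(=O)OCH3) but the carbonyl is bonded to O, not to an NX3 nitrogen.
(C) has a nitrile (-C#N) but the nitrile N is NX1 (triple-bonded), not NX3.
(D) contains a primary amide (-C(=O)NH2), which satisfies every atom and bond constraint.
So the answer is (D).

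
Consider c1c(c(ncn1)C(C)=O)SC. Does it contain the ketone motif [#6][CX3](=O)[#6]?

Yes

The pattern [#6][CX3](=O)[#6] describes a carbonyl carbon (no H) flanked by two carbons — a ketone.
The molecule carries an acetyl/ketone group (-C(=O)CH3), whose atoms satisfy every constraint of the query, so the pattern matches.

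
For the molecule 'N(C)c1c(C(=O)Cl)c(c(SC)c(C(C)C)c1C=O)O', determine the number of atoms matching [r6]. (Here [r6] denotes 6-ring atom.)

The query [r6] means: r6 matches atoms in a six-membered ring.
Check the 19 heavy atoms by environment: 6× c (aromatic, in 6-ring) → match; 7× C (acyclic) → no; 1× S (acyclic) → no; 3× O (acyclic) → no; 1× Cl (acyclic) → no; 1× N (acyclic) → no.
That gives 6 matching atoms.

6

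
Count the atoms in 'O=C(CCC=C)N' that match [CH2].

3

The query [CH2] means: aliphatic carbon with exactly two hydrogens.
Check the 7 heavy atoms by environment: 3× C (H2) → match; 1× C (H0) → no; 1× O (H0) → no; 1× N (H2) → no; 1× C (H1) → no.
That gives 3 matching atoms.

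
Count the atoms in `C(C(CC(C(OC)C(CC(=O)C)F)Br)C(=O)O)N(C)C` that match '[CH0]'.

2

The query [CH0] means: aliphatic carbon with no attached hydrogen.
Check the 20 heavy atoms by environment: 3× C (H2) → no; 4× C (H1) → no; 3× O (H0) → no; 4× C (H3) → no; 1× Br (H0) → no; 1× N (H0) → no; 2× C (H0) → match; 1× O (H1) → no; 1× F (H0) → no.
That gives 2 matching atoms.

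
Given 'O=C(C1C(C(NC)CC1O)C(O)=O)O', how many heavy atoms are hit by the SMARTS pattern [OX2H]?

Check the 14 heavy atoms by environment: 4× C (H1, X4) → no; 1× C (H2, X4) → no; 1× N (H1, X3) → no; 1× C (H3, X4) → no; 3× O (H1, X2) → match; 2× C (H0, X3) → no; 2× O (H0, X1) → no.
That gives 3 matching atoms.

3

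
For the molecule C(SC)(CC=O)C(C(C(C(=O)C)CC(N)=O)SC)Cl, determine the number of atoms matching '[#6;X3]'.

The query [#6;X3] means: any carbon (aromatic or not) with three total connections.
Check the 19 heavy atoms by environment: 9× C (X4) → no; 2× S (X2) → no; 1× Cl (X1) → no; 3× C (X3) → match; 3× O (X1) → no; 1× N (X3) → no.
That gives 3 matching atoms.

3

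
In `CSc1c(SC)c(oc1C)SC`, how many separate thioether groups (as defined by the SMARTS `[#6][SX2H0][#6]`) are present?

3

[#6][SX2H0][#6] is the SMARTS for a thioether: an aliphatic sulfur bridging two carbons with no H on the sulfur.
The molecule carries 3 separate instances of a methylthio ether (-SCH3) meeting every constraint; each maps to a distinct set of atoms, giving 3 matches.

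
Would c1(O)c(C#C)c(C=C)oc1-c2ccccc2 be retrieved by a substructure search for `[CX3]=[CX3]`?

The pattern [CX3]=[CX3] describes a non-aromatic C=C double bond between two sp2 carbons — an alkene.
The molecule carries a vinyl group (-CH=CH2), whose atoms satisfy every constraint of the query, so the pattern matches.

Yes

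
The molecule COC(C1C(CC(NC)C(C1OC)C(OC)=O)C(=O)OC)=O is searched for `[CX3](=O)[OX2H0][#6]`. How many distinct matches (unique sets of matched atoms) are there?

3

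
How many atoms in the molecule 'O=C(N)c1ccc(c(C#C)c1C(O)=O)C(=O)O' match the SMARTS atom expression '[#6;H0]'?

8

Check the 17 heavy atoms by environment: 4× c (aromatic, H0) → match; 2× c (aromatic, H1) → no; 4× C (H0) → match; 3× O (H0) → no; 2× O (H1) → no; 1× C (H1) → no; 1× N (H2) → no.
Summing the matching environments: 4 + 4 = 8 matching atoms.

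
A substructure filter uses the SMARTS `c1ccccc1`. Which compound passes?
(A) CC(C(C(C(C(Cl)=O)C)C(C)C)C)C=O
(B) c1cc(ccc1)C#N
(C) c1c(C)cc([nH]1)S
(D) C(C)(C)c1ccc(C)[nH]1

c1ccccc1 describes six aromatic carbons in a ring (a benzene ring).
(A) has a methyl group (-CH3) but no six-membered all-carbon aromatic ring is present.
(B) contains the required atom environment, so the pattern matches.
(C) has a methyl group (-CH3) but no six-membered all-carbon aromatic ring is present.
(D) has a methyl group (-CH3) but no six-membered all-carbon aromatic ring is present.
So the answer is (B).

B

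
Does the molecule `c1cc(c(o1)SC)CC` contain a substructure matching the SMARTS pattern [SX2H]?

No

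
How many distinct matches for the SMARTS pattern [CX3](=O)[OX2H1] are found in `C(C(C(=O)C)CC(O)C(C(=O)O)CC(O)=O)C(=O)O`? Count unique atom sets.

3

[CX3](=O)[OX2H1] is the SMARTS for a carboxylic acid: an sp2 carbon double-bonded to O and single-bonded to an -OH oxygen.
The molecule carries 3 separate instances of a carboxylic acid group (-C(=O)OH) meeting every constraint; each maps to a distinct set of atoms, giving 3 matches.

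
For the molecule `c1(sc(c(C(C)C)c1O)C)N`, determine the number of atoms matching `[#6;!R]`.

4

Check the 11 heavy atoms by environment: 1× s (aromatic, in 5-ring) → no; 4× c (aromatic, in 5-ring) → no; 4× C (acyclic) → match; 1× N (acyclic) → no; 1× O (acyclic) → no.
That gives 4 matching atoms.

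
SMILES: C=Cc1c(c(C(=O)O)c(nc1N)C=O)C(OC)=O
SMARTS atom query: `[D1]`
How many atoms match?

Check the 18 heavy atoms by environment: 1× n (aromatic, D2) → no; 5× c (aromatic, D3) → no; 2× C (D2) → no; 2× C (D1) → match; 4× O (D1) → match; 2× C (D3) → no; 1× O (D2) → no; 1× N (D1) → match.
Summing the matching environments: 2 + 4 + 1 = 7 matching atoms.

7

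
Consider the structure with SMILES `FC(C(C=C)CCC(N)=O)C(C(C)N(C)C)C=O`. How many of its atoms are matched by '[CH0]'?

1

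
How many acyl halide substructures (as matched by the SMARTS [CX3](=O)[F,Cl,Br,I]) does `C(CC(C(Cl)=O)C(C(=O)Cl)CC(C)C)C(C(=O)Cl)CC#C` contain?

[CX3](=O)[F,Cl,Br,I] is the SMARTS for an acyl halide: a carbonyl carbon bonded to a halogen.
The molecule carries 3 separate instances of an acyl chloride (-C(=O)Cl) meeting every constraint; each maps to a distinct set of atoms, giving 3 matches.

3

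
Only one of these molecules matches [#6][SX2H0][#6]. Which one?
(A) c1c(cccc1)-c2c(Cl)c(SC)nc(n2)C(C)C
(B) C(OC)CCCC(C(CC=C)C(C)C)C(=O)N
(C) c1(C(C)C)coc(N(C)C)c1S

[#6][SX2H0][#6] describes an aliphatic sulfur bridging two carbons with no H on the sulfur (a thioether).
(A) contains a methylthio ether (-SCH3), which satisfies every atom and bond constraint.
(B) has a methoxy ether (-OCH3) but the bridging atom is O, not S.
(C) has a thiol (-SH) but the sulfur has H1, not H0 bridging two carbons.
So the answer is (A).

A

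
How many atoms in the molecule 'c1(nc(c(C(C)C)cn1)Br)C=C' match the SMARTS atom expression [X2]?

2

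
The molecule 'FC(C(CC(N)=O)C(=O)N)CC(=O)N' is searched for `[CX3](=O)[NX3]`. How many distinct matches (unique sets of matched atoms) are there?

3

[CX3](=O)[NX3] is the SMARTS for an amide: a carbonyl carbon bonded to a trivalent nitrogen.
The molecule carries 3 separate instances of a primary amide (-C(=O)NH2) meeting every constraint; each maps to a distinct set of atoms, giving 3 matches.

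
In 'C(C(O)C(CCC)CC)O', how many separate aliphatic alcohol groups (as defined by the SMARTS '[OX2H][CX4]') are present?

[OX2H][CX4] is the SMARTS for an aliphatic alcohol: a hydroxyl oxygen bound to an sp3 (X4) carbon.
The molecule carries 2 separate instances of a hydroxyl group (-OH) meeting every constraint; each maps to a distinct set of atoms, giving 2 matches.

2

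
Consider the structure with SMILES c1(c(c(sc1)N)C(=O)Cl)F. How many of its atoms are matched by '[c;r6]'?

The query [c;r6] means: aromatic carbon that belongs to a six-membered ring.
Check the 10 heavy atoms by environment: 1× s (aromatic, in 5-ring) → no; 4× c (aromatic, in 5-ring) → no; 1× F (acyclic) → no; 1× N (acyclic) → no; 1× C (acyclic) → no; 1× O (acyclic) → no; 1× Cl (acyclic) → no.
No environment satisfies the query, so 0 matching atoms.

0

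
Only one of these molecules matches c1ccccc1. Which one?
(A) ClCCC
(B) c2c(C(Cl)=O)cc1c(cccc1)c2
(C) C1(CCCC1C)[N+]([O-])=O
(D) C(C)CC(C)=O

c1ccccc1 describes six aromatic carbons in a ring (a benzene ring).
(A) has a methyl group (-CH3) but no six-membered all-carbon aromatic ring is present.
(B) contains the required atom environment, so the pattern matches.
(C) has a methyl group (-CH3) but no six-membered all-carbon aromatic ring is present.
(D) has a methyl group (-CH3) but no six-membered all-carbon aromatic ring is present.
So the answer is (B).

B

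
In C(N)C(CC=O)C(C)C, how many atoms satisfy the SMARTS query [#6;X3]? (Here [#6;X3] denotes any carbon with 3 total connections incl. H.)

1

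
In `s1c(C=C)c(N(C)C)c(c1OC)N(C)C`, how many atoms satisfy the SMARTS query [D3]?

6

The query [D3] means: atom with exactly three heavy-atom neighbours.
Check the 15 heavy atoms by environment: 1× s (aromatic, D2) → no; 4× c (aromatic, D3) → match; 2× N (D3) → match; 6× C (D1) → no; 1× O (D2) → no; 1× C (D2) → no.
Summing the matching environments: 4 + 2 = 6 matching atoms.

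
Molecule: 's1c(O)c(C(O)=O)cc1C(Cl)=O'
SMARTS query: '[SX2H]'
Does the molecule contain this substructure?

No

The pattern [SX2H] describes an aliphatic sulfur with two connections, one being H — a thiol.
The closest candidate here is a hydroxyl group (-OH), but it is an -OH, not an -SH. No other fragment satisfies the full query, so there is no match.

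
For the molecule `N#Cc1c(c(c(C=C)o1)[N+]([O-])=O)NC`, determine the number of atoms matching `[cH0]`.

The query [cH0] means: aromatic carbon with no attached hydrogen (substituted or ring-fusion).
Check the 14 heavy atoms by environment: 1× o (aromatic, H0) → no; 4× c (aromatic, H0) → match; 1× N (charge +1, H0) → no; 1× O (charge -1, H0) → no; 1× O (H0) → no; 1× C (H0) → no; 1× N (H0) → no; 1× N (H1) → no; 1× C (H3) → no; 1× C (H1) → no; 1× C (H2) → no.
That gives 4 matching atoms.

4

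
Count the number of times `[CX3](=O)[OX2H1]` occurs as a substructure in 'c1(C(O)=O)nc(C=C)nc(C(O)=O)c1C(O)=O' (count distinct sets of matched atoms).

3

[CX3](=O)[OX2H1] is the SMARTS for a carboxylic acid: an sp2 carbon double-bonded to O and single-bonded to an -OH oxygen.
The molecule carries 3 separate instances of a carboxylic acid group (-C(=O)OH) meeting every constraint; each maps to a distinct set of atoms, giving 3 matches.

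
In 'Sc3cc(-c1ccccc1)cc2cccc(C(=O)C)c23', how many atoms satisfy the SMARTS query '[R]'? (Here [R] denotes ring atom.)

16

Check the 20 heavy atoms by environment: 16× c (aromatic, in 6-ring) → match; 2× C (acyclic) → no; 1× O (acyclic) → no; 1× S (acyclic) → no.
That gives 16 matching atoms.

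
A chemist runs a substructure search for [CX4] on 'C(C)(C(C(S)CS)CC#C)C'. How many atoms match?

The query [CX4] means: C with X4: aliphatic carbon with exactly 4 total connections (bonds + H).
Check the 11 heavy atoms by environment: 7× C (X4) → match; 2× S (X2) → no; 2× C (X2) → no.
That gives 7 matching atoms.

7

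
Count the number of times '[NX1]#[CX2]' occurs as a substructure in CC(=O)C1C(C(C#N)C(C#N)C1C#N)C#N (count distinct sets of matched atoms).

4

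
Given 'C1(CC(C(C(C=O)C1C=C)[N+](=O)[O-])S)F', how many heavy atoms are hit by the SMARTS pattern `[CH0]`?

0

Check the 15 heavy atoms by environment: 7× C (H1) → no; 2× C (H2) → no; 1× F (H0) → no; 1× S (H1) → no; 1× N (charge +1, H0) → no; 1× O (charge -1, H0) → no; 2× O (H0) → no.
No environment satisfies the query, so 0 matching atoms.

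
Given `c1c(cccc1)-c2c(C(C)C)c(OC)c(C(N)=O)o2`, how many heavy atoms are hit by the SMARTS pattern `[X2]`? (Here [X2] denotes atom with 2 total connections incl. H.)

The query [X2] means: any atom with exactly two total connections (bonds + H).
Check the 19 heavy atoms by environment: 1× o (aromatic, X2) → match; 10× c (aromatic, X3) → no; 4× C (X4) → no; 1× O (X2) → match; 1× C (X3) → no; 1× O (X1) → no; 1× N (X3) → no.
Summing the matching environments: 1 + 1 = 2 matching atoms.

2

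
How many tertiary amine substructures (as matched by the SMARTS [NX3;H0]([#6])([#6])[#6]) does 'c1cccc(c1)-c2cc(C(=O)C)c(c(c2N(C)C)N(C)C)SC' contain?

2

[NX3;H0]([#6])([#6])[#6] is the SMARTS for a tertiary amine: a trivalent nitrogen with no H, bonded to three carbons.
The molecule carries 2 separate instances of a dimethylamino group (-N(CH3)2) meeting every constraint; each maps to a distinct set of atoms, giving 2 matches.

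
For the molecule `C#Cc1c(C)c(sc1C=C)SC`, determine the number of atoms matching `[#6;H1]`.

2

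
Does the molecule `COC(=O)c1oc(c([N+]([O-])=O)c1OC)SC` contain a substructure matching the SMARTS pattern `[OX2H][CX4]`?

The pattern [OX2H][CX4] describes a hydroxyl oxygen bound to an sp3 (X4) carbon — an aliphatic alcohol.
The closest candidate here is a methoxy ether (-OCH3), but the oxygen has H0 (ether), not H1. No other fragment satisfies the full query, so there is no match.

No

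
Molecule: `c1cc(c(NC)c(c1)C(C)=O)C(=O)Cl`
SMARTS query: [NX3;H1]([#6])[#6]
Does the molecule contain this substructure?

Yes

The pattern [NX3;H1]([#6])[#6] describes a trivalent nitrogen with one H, bonded to two carbons — a secondary amine.
The molecule carries an N-methylamino group (-NHCH3), whose atoms satisfy every constraint of the query, so the pattern matches.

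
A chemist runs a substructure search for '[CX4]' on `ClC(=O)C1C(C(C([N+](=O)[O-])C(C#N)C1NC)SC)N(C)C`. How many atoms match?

10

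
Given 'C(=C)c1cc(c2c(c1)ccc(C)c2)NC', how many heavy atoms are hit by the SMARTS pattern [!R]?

5

The query [!R] means: !R matches any atom not in a ring.
Check the 15 heavy atoms by environment: 10× c (aromatic, in 6-ring) → no; 1× N (acyclic) → match; 4× C (acyclic) → match.
Summing the matching environments: 1 + 4 = 5 matching atoms.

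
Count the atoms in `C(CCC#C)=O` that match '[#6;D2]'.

4

Check the 6 heavy atoms by environment: 4× C (D2) → match; 1× O (D1) → no; 1× C (D1) → no.
That gives 4 matching atoms.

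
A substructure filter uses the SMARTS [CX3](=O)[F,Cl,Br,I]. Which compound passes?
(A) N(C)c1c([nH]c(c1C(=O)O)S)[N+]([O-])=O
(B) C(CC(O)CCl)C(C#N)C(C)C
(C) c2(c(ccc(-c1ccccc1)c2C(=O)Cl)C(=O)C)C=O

C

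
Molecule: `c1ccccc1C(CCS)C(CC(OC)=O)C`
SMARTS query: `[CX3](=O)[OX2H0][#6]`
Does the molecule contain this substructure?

Yes

The pattern [CX3](=O)[OX2H0][#6] describes a carbonyl carbon bonded to an oxygen that is itself bonded to carbon (no H on that O) — an ester.
The molecule carries a methyl-ester group (-C(=O)OCH3), whose atoms satisfy every constraint of the query, so the pattern matches.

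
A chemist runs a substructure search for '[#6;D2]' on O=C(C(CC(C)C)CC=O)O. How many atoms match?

The query [#6;D2] means: any carbon bonded to exactly two heavy atoms.
Check the 11 heavy atoms by environment: 3× C (D2) → match; 3× C (D3) → no; 2× C (D1) → no; 3× O (D1) → no.
That gives 3 matching atoms.

3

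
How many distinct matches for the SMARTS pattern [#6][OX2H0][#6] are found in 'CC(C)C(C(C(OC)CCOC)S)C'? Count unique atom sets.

[#6][OX2H0][#6] is the SMARTS for an ether: an aliphatic oxygen bridging two carbons with no H on the oxygen.
The molecule carries 2 separate instances of a methoxy ether (-OCH3) meeting every constraint; each maps to a distinct set of atoms, giving 2 matches.

2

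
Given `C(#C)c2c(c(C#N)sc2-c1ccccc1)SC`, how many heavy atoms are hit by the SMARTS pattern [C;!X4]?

3

Check the 17 heavy atoms by environment: 1× s (aromatic, X2) → no; 10× c (aromatic, X3) → no; 1× S (X2) → no; 1× C (X4) → no; 3× C (X2) → match; 1× N (X1) → no.
That gives 3 matching atoms.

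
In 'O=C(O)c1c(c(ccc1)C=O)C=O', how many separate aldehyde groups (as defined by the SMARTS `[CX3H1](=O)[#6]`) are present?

2

[CX3H1](=O)[#6] is the SMARTS for an aldehyde: an sp2 carbon with one H, double-bonded to O and single-bonded to carbon.
The molecule carries 2 separate instances of an aldehyde (-CHO) meeting every constraint; each maps to a distinct set of atoms, giving 2 matches.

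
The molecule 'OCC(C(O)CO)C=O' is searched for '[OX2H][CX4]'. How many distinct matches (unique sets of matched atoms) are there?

[OX2H][CX4] is the SMARTS for an aliphatic alcohol: a hydroxyl oxygen bound to an sp3 (X4) carbon.
The molecule carries 3 separate instances of a hydroxyl group (-OH) meeting every constraint; each maps to a distinct set of atoms, giving 3 matches.

3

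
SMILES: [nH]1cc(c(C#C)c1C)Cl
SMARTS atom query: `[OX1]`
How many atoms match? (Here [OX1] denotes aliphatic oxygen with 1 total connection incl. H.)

Check the 9 heavy atoms by environment: 1× n (aromatic, X3) → no; 4× c (aromatic, X3) → no; 1× C (X4) → no; 2× C (X2) → no; 1× Cl (X1) → no.
No environment satisfies the query, so 0 matching atoms.

0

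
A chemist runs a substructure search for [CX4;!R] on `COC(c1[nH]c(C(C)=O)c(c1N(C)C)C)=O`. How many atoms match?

5

The query [CX4;!R] means: aliphatic carbon with four total connections, not in a ring.
Check the 16 heavy atoms by environment: 1× n (aromatic, X3, in 5-ring) → no; 4× c (aromatic, X3, in 5-ring) → no; 5× C (X4, acyclic) → match; 2× C (X3, acyclic) → no; 2× O (X1, acyclic) → no; 1× O (X2, acyclic) → no; 1× N (X3, acyclic) → no.
That gives 5 matching atoms.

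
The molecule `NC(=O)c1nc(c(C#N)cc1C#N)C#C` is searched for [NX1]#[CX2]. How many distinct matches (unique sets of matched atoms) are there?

2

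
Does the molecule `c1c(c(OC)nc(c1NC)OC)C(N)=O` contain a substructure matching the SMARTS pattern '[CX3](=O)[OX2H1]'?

The pattern [CX3](=O)[OX2H1] describes an sp2 carbon double-bonded to O and single-bonded to an -OH oxygen — a carboxylic acid.
The closest candidate here is a primary amide (-C(=O)NH2), but the carbonyl is bonded to N, not to an -OH oxygen. No other fragment satisfies the full query, so there is no match.

No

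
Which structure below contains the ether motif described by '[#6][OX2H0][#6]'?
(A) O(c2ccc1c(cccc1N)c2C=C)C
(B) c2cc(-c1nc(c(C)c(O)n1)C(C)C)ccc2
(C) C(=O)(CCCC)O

A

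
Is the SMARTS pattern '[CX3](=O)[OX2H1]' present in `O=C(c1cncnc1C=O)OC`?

No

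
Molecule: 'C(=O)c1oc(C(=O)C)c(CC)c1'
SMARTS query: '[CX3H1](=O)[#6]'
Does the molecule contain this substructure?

Yes

The pattern [CX3H1](=O)[#6] describes an sp2 carbon with one H, double-bonded to O and single-bonded to carbon — an aldehyde.
The molecule carries an aldehyde (-CHO), whose atoms satisfy every constraint of the query, so the pattern matches.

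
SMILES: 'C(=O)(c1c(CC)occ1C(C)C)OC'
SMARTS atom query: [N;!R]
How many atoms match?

The query [N;!R] means: aliphatic nitrogen not in a ring.
Check the 14 heavy atoms by environment: 1× o (aromatic, in 5-ring) → no; 4× c (aromatic, in 5-ring) → no; 7× C (acyclic) → no; 2× O (acyclic) → no.
No environment satisfies the query, so 0 matching atoms.

0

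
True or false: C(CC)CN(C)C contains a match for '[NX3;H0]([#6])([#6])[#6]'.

True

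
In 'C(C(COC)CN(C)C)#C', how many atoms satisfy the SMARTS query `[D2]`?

The query [D2] means: atom with exactly two heavy-atom neighbours.
Check the 10 heavy atoms by environment: 3× C (D2) → match; 1× C (D3) → no; 1× O (D2) → match; 4× C (D1) → no; 1× N (D3) → no.
Summing the matching environments: 3 + 1 = 4 matching atoms.

4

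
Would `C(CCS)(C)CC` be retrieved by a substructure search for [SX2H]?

The pattern [SX2H] describes an aliphatic sulfur with two connections, one being H — a thiol.
The molecule carries a thiol (-SH), whose atoms satisfy every constraint of the query, so the pattern matches.

Yes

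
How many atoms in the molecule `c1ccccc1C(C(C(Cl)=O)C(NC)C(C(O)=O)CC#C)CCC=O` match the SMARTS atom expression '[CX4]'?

8

Check the 25 heavy atoms by environment: 8× C (X4) → match; 2× C (X2) → no; 3× C (X3) → no; 3× O (X1) → no; 1× O (X2) → no; 1× Cl (X1) → no; 6× c (aromatic, X3) → no; 1× N (X3) → no.
That gives 8 matching atoms.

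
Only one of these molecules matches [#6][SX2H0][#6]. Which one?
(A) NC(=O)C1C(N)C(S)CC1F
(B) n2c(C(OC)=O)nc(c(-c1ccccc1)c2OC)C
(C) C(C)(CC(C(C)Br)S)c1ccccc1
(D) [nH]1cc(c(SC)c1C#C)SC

[#6][SX2H0][#6] describes an aliphatic sulfur bridging two carbons with no H on the sulfur (a thioether).
(A) has a thiol (-SH) but the sulfur has H1, not H0 bridging two carbons.
(B) has a methoxy ether (-OCH3) but the bridging atom is O, not S.
(C) has a thiol (-SH) but the sulfur has H1, not H0 bridging two carbons.
(D) contains a methylthio ether (-SCH3), which satisfies every atom and bond constraint.
So the answer is (D).

D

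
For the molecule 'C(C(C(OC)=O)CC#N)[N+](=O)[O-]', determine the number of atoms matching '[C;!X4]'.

2

The query [C;!X4] means: aliphatic carbon that does not have four total connections.
Check the 12 heavy atoms by environment: 4× C (X4) → no; 1× N (charge +1, X3) → no; 1× O (charge -1, X1) → no; 2× O (X1) → no; 1× C (X3) → match; 1× O (X2) → no; 1× C (X2) → match; 1× N (X1) → no.
Summing the matching environments: 1 + 1 = 2 matching atoms.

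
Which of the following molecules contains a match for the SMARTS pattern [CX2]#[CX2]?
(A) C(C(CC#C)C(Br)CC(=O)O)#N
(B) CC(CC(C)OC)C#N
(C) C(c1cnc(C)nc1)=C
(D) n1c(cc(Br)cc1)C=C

A

[CX2]#[CX2] describes a carbon-carbon triple bond (an alkyne).
(A) contains an ethynyl group (-C#CH), which satisfies every atom and bond constraint.
(B) has a nitrile (-C#N) but the triple bond is C#N, not C#C.
(C) has a vinyl group (-CH=CH2) but the C=C is a double bond; both carbons are CX3, not CX2.
(D) has a vinyl group (-CH=CH2) but the C=C is a double bond; both carbons are CX3, not CX2.
So the answer is (A).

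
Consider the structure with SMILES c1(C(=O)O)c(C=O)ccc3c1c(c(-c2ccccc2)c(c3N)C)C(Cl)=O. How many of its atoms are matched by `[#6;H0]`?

11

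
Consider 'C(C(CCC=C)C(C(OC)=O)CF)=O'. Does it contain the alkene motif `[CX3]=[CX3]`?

Yes

The pattern [CX3]=[CX3] describes a non-aromatic C=C double bond between two sp2 carbons — an alkene.
The molecule carries a vinyl group (-CH=CH2), whose atoms satisfy every constraint of the query, so the pattern matches.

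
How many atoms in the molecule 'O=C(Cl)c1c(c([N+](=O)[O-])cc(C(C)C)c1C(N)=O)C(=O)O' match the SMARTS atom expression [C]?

6

Check the 21 heavy atoms by environment: 6× c (aromatic) → no; 6× C → match; 5× O → no; 1× N → no; 1× N (charge +1) → no; 1× O (charge -1) → no; 1× Cl → no.
That gives 6 matching atoms.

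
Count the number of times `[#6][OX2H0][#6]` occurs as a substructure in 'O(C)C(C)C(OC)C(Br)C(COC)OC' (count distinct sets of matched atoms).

4

[#6][OX2H0][#6] is the SMARTS for an ether: an aliphatic oxygen bridging two carbons with no H on the oxygen.
The molecule carries 4 separate instances of a methoxy ether (-OCH3) meeting every constraint; each maps to a distinct set of atoms, giving 4 matches.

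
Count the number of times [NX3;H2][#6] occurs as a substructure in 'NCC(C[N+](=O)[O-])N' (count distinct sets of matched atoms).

2

[NX3;H2][#6] is the SMARTS for a primary amine: a trivalent nitrogen with two H attached to carbon.
The molecule carries 2 separate instances of a primary amino group (-NH2) meeting every constraint; each maps to a distinct set of atoms, giving 2 matches.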